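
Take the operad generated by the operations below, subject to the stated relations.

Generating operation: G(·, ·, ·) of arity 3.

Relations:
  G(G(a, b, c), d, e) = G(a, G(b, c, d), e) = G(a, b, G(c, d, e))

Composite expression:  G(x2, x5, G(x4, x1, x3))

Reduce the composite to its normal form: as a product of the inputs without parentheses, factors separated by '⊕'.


x2 ⊕ x5 ⊕ x4 ⊕ x1 ⊕ x3

Associativity of G dissolves the nesting; only the x-input order survives.
G(x4, x1, x3) flattens to x4 ⊕ x1 ⊕ x3
G(x2, x5, G(x4, x1, x3)) flattens to x2 ⊕ x5 ⊕ x4 ⊕ x1 ⊕ x3


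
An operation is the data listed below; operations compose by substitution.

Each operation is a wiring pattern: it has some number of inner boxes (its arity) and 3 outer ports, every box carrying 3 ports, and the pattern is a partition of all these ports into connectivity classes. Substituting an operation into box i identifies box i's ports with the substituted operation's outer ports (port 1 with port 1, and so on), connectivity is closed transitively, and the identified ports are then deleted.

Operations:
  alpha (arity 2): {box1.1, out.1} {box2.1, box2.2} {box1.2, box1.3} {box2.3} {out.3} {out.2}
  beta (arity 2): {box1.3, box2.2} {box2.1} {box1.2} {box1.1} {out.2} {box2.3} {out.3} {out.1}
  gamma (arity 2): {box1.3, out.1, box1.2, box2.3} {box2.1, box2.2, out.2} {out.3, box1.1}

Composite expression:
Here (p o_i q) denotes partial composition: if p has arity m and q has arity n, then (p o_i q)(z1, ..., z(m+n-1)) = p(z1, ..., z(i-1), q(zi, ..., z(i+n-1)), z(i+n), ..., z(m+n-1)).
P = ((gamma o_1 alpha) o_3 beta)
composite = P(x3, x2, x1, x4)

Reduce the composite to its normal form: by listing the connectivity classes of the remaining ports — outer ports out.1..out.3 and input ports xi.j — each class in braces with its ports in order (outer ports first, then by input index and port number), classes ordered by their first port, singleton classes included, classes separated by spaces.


{out.1} {out.2} {out.3, x3.1} {x1.1} {x1.2} {x1.3, x4.2} {x2.1, x2.2} {x2.3} {x3.2, x3.3} {x4.1} {x4.3}

Treat the ports identified at gamma as solder joints: merge, then drop.
after alpha, the pattern on (x3, x2) reads {out.1, x3.1} {out.2} {out.3} {x2.1, x2.2} {x2.3} {x3.2, x3.3} (out.j = its outer ports)
after beta, the pattern on (x1, x4) reads {out.1} {out.2} {out.3} {x1.1} {x1.2} {x1.3, x4.2} {x4.1} {x4.3} (out.j = its outer ports)
after gamma, the pattern on (x3, x2, x1, x4) reads {out.1} {out.2} {out.3, x3.1} {x1.1} {x1.2} {x1.3, x4.2} {x2.1, x2.2} {x2.3} {x3.2, x3.3} {x4.1} {x4.3} (out.j = its outer ports)


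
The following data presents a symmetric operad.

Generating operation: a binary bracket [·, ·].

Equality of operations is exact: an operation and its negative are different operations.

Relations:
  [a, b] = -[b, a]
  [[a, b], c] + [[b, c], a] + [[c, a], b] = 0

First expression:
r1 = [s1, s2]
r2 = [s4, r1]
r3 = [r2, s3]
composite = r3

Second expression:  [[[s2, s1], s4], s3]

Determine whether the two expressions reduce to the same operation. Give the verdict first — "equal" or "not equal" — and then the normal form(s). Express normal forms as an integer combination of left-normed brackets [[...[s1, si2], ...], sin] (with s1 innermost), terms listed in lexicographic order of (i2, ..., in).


equal; both compose to -[[[s1, s2], s4], s3]

Normal form of the first expression: -[[[s1, s2], s4], s3]
Normal form of the second expression: -[[[s1, s2], s4], s3]
The forms coincide; equal.


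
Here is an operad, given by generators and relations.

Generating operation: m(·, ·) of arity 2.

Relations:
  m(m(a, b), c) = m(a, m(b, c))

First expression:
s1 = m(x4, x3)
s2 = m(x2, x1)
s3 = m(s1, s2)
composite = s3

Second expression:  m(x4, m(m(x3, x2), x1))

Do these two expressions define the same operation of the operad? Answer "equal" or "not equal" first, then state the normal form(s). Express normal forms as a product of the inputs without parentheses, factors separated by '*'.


equal: each reduces to x4 * x3 * x2 * x1

The first expression reduces to x4 * x3 * x2 * x1
The second expression reduces to x4 * x3 * x2 * x1
Both agree, so they are equal.


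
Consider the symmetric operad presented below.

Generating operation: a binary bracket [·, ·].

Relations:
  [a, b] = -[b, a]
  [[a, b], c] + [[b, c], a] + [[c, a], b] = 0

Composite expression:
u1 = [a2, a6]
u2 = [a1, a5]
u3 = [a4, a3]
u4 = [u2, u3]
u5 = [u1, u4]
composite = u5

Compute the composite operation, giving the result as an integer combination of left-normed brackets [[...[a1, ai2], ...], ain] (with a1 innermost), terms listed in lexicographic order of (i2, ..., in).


[[[[[a1, a5], a3], a4], a2], a6] - [[[[[a1, a5], a3], a4], a6], a2] - [[[[[a1, a5], a4], a3], a2], a6] + [[[[[a1, a5], a4], a3], a6], a2]

Left-normed coefficients sit on the a1-initial expansion words.
Composite bracket: [[a2, a6], [[a1, a5], [a4, a3]]]
Applying ab - ba throughout gives 32 signed words (2^5 = 32).
Collect the words opening with a1:
  word a1a5a3a4a2a6 has sign +1, contributing +[[[[[a1, a5], a3], a4], a2], a6]
  word a1a5a3a4a6a2 has sign -1, contributing -[[[[[a1, a5], a3], a4], a6], a2]
  word a1a5a4a3a2a6 has sign -1, contributing -[[[[[a1, a5], a4], a3], a2], a6]
  word a1a5a4a3a6a2 has sign +1, contributing +[[[[[a1, a5], a4], a3], a6], a2]


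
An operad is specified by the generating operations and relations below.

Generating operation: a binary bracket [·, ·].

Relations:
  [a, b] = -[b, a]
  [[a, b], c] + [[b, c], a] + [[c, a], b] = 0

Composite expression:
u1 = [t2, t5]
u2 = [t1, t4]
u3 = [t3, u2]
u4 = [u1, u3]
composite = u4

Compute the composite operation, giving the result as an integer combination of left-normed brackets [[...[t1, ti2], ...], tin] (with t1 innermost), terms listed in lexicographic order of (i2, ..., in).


[[[[t1, t4], t3], t2], t5] - [[[[t1, t4], t3], t5], t2]

In the tensor algebra, words opening t1 carry the t1-anchored form.
Composite bracket: [[t2, t5], [t3, [t1, t4]]]
Under [a, b] = ab - ba we get 16 signed associative words (2^4 = 16).
Collect the words opening with t1:
  word t1t4t3t2t5 has sign +1, contributing +[[[[t1, t4], t3], t2], t5]
  word t1t4t3t5t2 has sign -1, contributing -[[[[t1, t4], t3], t5], t2]


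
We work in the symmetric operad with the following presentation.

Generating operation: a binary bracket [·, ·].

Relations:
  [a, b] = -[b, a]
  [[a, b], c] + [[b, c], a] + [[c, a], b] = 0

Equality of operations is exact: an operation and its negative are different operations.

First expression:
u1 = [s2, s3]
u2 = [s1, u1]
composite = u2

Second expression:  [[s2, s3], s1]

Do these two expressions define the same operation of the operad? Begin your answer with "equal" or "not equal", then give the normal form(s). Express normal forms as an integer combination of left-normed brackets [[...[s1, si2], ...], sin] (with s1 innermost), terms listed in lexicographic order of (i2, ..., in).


In normal form, the first expression is [[s1, s2], s3] - [[s1, s3], s2]
In normal form, the second expression is -[[s1, s2], s3] + [[s1, s3], s2]
Different reductions; not equal.

not equal: they reduce to [[s1, s2], s3] - [[s1, s3], s2] and -[[s1, s2], s3] + [[s1, s3], s2]


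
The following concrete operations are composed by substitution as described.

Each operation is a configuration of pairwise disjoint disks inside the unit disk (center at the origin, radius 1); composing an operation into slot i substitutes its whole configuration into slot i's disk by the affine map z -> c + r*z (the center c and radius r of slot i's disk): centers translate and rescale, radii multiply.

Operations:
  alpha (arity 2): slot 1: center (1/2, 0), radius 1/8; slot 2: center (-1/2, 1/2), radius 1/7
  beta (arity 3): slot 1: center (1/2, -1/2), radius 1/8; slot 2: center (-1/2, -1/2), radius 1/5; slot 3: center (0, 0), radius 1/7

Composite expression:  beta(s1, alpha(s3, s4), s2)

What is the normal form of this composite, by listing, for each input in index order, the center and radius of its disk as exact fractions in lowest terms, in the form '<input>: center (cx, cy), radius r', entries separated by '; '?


s1: center (1/2, -1/2), radius 1/8; s2: center (0, 0), radius 1/7; s3: center (-2/5, -1/2), radius 1/40; s4: center (-3/5, -2/5), radius 1/35

Each s-disk chains the slot maps above it in beta; radii multiply.
input s1: applying the 1 nested substitution gives center (1/2, -1/2), radius 1/8
input s3: applying the 2 nested substitutions gives center (-2/5, -1/2), radius 1/40
input s4: applying the 2 nested substitutions gives center (-3/5, -2/5), radius 1/35
input s2: applying the 1 nested substitution gives center (0, 0), radius 1/7


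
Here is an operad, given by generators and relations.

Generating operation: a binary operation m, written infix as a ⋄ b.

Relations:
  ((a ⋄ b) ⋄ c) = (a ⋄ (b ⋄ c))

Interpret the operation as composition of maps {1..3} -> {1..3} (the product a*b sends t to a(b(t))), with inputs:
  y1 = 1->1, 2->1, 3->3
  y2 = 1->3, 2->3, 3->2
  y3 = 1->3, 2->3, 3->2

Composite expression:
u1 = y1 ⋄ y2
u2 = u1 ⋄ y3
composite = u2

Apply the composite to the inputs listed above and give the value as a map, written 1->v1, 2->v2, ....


1->1, 2->1, 3->3

(y1 ⋄ y2) = 1->3, 2->3, 3->1
((y1 ⋄ y2) ⋄ y3) = 1->1, 2->1, 3->3


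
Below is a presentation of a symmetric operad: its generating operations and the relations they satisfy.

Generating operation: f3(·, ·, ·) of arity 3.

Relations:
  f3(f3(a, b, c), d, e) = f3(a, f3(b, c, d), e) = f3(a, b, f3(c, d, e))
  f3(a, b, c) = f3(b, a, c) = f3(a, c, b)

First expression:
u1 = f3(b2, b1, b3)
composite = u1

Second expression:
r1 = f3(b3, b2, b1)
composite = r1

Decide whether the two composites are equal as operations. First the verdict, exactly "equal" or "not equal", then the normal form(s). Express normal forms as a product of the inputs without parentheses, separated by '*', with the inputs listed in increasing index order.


Normal form of the first expression: b1 * b2 * b3
Normal form of the second expression: b1 * b2 * b3
One common form — equal.

equal; both compose to b1 * b2 * b3


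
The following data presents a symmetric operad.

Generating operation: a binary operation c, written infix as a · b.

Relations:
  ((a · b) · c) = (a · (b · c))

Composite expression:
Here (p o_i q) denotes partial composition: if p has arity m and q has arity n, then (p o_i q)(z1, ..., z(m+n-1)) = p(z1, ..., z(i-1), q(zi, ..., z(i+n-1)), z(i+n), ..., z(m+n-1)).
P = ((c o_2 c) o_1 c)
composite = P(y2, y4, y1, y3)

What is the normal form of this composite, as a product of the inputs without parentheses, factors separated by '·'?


y2 · y4 · y1 · y3

The c-tree's shape is irrelevant; the y-reading-order decides.
(y2 · y4) flattens to y2 · y4
(y1 · y3) flattens to y1 · y3
((y2 · y4) · (y1 · y3)) flattens to y2 · y4 · y1 · y3


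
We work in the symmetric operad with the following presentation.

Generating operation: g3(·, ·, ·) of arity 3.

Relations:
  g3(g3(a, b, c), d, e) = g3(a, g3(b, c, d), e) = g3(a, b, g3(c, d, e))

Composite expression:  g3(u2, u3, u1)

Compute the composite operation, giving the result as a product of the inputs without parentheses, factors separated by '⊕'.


u2 ⊕ u3 ⊕ u1

The g3-tree's shape is irrelevant; the u-reading-order decides.
g3(u2, u3, u1) linearizes to u2 ⊕ u3 ⊕ u1


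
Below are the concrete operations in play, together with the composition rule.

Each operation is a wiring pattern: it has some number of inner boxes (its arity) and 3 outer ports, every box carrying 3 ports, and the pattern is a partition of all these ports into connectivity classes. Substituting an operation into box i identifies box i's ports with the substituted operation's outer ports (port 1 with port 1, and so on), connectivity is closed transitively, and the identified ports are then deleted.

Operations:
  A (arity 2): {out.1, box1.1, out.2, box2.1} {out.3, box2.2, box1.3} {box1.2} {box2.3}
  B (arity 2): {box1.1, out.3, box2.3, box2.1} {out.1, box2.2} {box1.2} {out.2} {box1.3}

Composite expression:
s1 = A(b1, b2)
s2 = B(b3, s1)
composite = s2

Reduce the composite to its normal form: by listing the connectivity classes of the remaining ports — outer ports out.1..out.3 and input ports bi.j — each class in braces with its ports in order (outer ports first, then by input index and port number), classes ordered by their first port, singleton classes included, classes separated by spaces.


{out.1, out.3, b1.1, b1.3, b2.1, b2.2, b3.1} {out.2} {b1.2} {b2.3} {b3.2} {b3.3}

Two ports join when wires chain via B-identified ports.
the subtree at A composes to {out.1, out.2, b1.1, b2.1} {out.3, b1.3, b2.2} {b1.2} {b2.3} on (b1, b2); out.j = own outer ports
the subtree at B composes to {out.1, out.3, b1.1, b1.3, b2.1, b2.2, b3.1} {out.2} {b1.2} {b2.3} {b3.2} {b3.3} on (b3, b1, b2); out.j = own outer ports


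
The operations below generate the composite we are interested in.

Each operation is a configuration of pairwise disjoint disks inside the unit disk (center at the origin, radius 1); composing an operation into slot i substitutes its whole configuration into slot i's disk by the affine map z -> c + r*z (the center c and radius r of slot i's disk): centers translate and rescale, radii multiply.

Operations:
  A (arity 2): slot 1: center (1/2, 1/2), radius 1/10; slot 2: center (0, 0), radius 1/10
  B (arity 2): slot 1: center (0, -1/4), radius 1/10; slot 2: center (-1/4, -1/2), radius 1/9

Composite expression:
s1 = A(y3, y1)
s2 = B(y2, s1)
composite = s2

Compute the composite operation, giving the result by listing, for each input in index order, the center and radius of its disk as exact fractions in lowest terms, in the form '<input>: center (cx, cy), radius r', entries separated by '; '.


y1: center (-1/4, -1/2), radius 1/90; y2: center (0, -1/4), radius 1/10; y3: center (-7/36, -4/9), radius 1/90

Follow each y-input down from B: c' goes to c + r*c', radius to r*r'.
for y2, the 1-step affine chain lands on center (0, -1/4), radius 1/10
for y3, the 2-step affine chain lands on center (-7/36, -4/9), radius 1/90
for y1, the 2-step affine chain lands on center (-1/4, -1/2), radius 1/90


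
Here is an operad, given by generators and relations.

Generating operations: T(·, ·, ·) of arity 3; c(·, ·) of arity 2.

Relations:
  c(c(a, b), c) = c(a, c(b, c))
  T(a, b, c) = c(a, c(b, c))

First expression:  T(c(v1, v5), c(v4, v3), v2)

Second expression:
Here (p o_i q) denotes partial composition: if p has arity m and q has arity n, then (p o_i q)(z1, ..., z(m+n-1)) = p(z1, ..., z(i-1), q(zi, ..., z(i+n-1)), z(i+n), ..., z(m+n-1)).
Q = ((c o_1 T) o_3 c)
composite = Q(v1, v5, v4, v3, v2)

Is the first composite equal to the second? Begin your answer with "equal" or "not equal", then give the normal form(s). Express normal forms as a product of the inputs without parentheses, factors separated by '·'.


equal; the common form is v1 · v5 · v4 · v3 · v2


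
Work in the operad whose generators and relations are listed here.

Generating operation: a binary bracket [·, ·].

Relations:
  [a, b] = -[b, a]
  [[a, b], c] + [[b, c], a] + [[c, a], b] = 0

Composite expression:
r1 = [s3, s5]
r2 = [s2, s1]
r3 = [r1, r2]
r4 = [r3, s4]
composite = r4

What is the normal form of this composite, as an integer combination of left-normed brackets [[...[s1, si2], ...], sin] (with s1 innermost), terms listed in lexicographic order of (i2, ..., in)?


[[[[s1, s2], s3], s5], s4] - [[[[s1, s2], s5], s3], s4]

Left-normed coefficients sit on the s1-initial expansion words.
Composite bracket: [[[s3, s5], [s2, s1]], s4]
The bracket unfolds into 16 signed words via [a, b] = ab - ba (2^4 = 16).
Only words starting with s1 matter:
  the word s1s2s3s5s4 carries sign +1 and contributes +[[[[s1, s2], s3], s5], s4]
  the word s1s2s5s3s4 carries sign -1 and contributes -[[[[s1, s2], s5], s3], s4]


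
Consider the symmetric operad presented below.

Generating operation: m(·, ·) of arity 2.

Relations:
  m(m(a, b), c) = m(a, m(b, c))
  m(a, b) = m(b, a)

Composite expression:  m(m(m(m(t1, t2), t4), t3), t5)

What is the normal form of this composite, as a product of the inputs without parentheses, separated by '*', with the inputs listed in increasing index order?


t1 * t2 * t3 * t4 * t5

Reordering under m is free, so list the t-inputs canonically.
m(t1, t2) flattens to t1 * t2
m(m(t1, t2), t4) flattens to t1 * t2 * t4
m(m(m(t1, t2), t4), t3) flattens to t1 * t2 * t4 * t3
m(m(m(m(t1, t2), t4), t3), t5) flattens to t1 * t2 * t4 * t3 * t5
sorting the factors by input index: t1 * t2 * t3 * t4 * t5


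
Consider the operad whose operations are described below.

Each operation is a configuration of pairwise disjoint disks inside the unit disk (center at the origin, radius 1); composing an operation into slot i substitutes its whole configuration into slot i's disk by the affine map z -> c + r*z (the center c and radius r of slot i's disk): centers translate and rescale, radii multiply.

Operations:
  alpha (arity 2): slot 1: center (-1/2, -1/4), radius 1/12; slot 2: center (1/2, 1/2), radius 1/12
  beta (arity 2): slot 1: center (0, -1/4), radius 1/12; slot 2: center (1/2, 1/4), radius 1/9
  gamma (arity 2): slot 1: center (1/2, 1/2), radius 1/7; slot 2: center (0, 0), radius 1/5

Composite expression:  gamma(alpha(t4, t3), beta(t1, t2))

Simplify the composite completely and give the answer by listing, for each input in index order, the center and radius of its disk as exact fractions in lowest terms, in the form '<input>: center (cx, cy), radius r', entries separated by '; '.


t1: center (0, -1/20), radius 1/60; t2: center (1/10, 1/20), radius 1/45; t3: center (4/7, 4/7), radius 1/84; t4: center (3/7, 13/28), radius 1/84


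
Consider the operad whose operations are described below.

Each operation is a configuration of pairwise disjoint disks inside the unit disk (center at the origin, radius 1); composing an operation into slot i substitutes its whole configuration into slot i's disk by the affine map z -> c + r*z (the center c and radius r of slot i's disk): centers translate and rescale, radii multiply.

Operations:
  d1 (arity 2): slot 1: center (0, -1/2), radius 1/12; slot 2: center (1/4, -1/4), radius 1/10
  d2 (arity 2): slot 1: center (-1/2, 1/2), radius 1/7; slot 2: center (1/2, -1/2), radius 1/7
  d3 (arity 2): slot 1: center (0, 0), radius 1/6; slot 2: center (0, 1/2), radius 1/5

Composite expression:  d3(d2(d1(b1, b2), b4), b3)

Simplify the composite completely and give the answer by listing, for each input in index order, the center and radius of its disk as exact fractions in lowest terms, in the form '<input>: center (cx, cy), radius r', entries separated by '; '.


b1: center (-1/12, 1/14), radius 1/504; b2: center (-13/168, 13/168), radius 1/420; b3: center (0, 1/2), radius 1/5; b4: center (1/12, -1/12), radius 1/42

Only the slot chain above each b matters under d3; compose those maps.
b1 passes through 3 substitutions, ending at center (-1/12, 1/14), radius 1/504
b2 passes through 3 substitutions, ending at center (-13/168, 13/168), radius 1/420
b4 passes through 2 substitutions, ending at center (1/12, -1/12), radius 1/42
b3 passes through 1 substitution, ending at center (0, 1/2), radius 1/5


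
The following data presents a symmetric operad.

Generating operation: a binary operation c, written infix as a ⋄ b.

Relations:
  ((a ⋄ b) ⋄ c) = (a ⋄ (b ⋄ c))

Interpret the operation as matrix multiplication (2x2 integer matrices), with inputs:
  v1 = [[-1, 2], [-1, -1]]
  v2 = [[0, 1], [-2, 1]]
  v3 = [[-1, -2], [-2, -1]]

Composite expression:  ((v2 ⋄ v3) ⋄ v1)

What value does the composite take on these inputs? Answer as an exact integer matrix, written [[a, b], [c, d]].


[[3, -3], [-3, -3]]

(v2 ⋄ v3) = [[-2, -1], [0, 3]]
((v2 ⋄ v3) ⋄ v1) = [[3, -3], [-3, -3]]


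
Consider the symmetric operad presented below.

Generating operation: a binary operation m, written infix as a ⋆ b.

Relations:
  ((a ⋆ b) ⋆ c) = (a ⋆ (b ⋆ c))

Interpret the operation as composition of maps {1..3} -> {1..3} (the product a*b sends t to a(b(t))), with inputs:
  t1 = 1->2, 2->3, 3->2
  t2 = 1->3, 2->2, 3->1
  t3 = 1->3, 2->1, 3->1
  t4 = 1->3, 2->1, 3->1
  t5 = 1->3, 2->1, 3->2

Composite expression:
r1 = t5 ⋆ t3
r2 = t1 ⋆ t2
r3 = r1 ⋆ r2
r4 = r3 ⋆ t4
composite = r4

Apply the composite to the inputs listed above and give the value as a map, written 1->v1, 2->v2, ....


1->3, 2->3, 3->3

(t5 ⋆ t3) = 1->2, 2->3, 3->3
(t1 ⋆ t2) = 1->2, 2->3, 3->2
((t5 ⋆ t3) ⋆ (t1 ⋆ t2)) = 1->3, 2->3, 3->3
(((t5 ⋆ t3) ⋆ (t1 ⋆ t2)) ⋆ t4) = 1->3, 2->3, 3->3


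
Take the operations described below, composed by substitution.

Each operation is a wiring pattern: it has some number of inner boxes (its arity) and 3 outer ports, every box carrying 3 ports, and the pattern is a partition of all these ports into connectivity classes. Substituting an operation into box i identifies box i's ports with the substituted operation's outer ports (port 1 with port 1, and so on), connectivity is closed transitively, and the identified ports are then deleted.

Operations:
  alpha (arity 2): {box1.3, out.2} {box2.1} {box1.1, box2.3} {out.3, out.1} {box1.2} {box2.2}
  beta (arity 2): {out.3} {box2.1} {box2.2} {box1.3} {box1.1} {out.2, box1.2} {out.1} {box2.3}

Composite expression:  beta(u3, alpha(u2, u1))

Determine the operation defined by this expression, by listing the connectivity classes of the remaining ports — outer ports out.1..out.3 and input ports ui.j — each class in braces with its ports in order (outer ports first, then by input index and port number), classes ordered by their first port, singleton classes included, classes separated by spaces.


{out.1} {out.2, u3.2} {out.3} {u1.1} {u1.2} {u1.3, u2.1} {u2.2} {u2.3} {u3.1} {u3.3}

After gluing at beta, chains via deleted ports link the u-ports.
composing alpha on (u2, u1), with out.j its own outer ports: {out.1, out.3} {out.2, u2.3} {u1.1} {u1.2} {u1.3, u2.1} {u2.2}
composing beta on (u3, u2, u1), with out.j its own outer ports: {out.1} {out.2, u3.2} {out.3} {u1.1} {u1.2} {u1.3, u2.1} {u2.2} {u2.3} {u3.1} {u3.3}


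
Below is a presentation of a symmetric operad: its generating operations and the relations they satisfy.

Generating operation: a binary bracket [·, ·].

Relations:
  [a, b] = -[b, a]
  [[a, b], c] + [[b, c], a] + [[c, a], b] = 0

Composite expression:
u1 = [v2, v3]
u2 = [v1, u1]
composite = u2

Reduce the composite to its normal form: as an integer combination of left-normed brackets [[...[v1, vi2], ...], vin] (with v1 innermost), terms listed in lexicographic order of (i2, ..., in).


[[v1, v2], v3] - [[v1, v3], v2]

In the tensor algebra, words opening v1 carry the v1-anchored form.
Composite bracket: [v1, [v2, v3]]
Applying ab - ba throughout gives 4 signed words (2^2 = 4).
Coefficients come from the v1-initial words:
  sign of v1v2v3 is +1, so it contributes +[[v1, v2], v3]
  sign of v1v3v2 is -1, so it contributes -[[v1, v3], v2]


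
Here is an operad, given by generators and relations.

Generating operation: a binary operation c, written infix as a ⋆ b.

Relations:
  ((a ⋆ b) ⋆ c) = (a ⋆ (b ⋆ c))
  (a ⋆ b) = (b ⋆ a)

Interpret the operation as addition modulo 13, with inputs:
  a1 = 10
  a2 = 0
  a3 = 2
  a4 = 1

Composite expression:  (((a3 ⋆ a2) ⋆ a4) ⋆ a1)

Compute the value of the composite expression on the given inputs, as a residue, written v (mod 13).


(a3 ⋆ a2) = 2
((a3 ⋆ a2) ⋆ a4) = 3
(((a3 ⋆ a2) ⋆ a4) ⋆ a1) = 0

0 (mod 13)


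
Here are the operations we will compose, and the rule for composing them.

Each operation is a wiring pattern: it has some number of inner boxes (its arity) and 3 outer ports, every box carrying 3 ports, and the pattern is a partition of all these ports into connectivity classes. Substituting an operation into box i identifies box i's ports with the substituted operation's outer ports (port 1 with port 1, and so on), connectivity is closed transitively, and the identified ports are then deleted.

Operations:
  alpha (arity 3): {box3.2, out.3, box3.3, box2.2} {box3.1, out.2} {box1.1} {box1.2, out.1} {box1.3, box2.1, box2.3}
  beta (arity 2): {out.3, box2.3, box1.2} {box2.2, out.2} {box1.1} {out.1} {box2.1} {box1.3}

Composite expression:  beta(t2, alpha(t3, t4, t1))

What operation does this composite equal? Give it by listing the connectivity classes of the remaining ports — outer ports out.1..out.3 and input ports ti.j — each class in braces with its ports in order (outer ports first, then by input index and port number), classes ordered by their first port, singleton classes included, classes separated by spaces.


Two ports join when wires chain via beta-identified ports.
through alpha, on inputs (t3, t4, t1): {out.1, t3.2} {out.2, t1.1} {out.3, t1.2, t1.3, t4.2} {t3.1} {t3.3, t4.1, t4.3} (out.j = stage outer ports)
through beta, on inputs (t2, t3, t4, t1): {out.1} {out.2, t1.1} {out.3, t1.2, t1.3, t2.2, t4.2} {t2.1} {t2.3} {t3.1} {t3.2} {t3.3, t4.1, t4.3} (out.j = stage outer ports)

{out.1} {out.2, t1.1} {out.3, t1.2, t1.3, t2.2, t4.2} {t2.1} {t2.3} {t3.1} {t3.2} {t3.3, t4.1, t4.3}


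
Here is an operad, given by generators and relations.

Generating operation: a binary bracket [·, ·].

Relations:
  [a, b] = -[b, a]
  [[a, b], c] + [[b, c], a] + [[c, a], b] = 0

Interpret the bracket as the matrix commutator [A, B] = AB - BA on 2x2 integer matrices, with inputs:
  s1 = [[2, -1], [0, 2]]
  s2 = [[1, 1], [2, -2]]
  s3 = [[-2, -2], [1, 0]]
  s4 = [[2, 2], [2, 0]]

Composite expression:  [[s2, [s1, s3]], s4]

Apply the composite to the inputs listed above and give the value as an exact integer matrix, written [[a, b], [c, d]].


[[0, 24], [-24, 0]]

[s1, s3] = [[-1, -2], [0, 1]]
[s2, [s1, s3]] = [[4, -4], [-4, -4]]
[[s2, [s1, s3]], s4] = [[0, 24], [-24, 0]]


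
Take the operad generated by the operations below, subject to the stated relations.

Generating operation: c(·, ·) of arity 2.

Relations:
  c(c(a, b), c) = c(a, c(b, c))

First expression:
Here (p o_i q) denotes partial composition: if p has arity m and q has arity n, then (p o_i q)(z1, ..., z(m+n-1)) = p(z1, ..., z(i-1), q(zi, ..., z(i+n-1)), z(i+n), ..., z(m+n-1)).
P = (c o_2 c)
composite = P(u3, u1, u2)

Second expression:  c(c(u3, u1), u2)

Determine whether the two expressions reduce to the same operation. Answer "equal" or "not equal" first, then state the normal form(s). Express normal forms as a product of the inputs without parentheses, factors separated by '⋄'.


The first composite normalizes to u3 ⋄ u1 ⋄ u2
The second composite normalizes to u3 ⋄ u1 ⋄ u2
One common form — equal.

equal; the common form is u3 ⋄ u1 ⋄ u2


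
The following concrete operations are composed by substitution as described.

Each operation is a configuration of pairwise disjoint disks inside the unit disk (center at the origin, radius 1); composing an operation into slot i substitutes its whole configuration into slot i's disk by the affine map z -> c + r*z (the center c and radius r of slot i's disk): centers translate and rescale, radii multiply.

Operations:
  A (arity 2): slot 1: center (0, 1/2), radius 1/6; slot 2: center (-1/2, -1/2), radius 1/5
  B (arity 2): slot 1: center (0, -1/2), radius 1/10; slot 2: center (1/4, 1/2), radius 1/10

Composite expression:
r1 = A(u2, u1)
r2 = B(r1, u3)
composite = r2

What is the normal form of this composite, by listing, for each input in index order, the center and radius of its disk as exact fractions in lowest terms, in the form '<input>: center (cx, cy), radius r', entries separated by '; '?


Each u-disk chains the slot maps above it in B; radii multiply.
input u2: applying the 2 nested substitutions gives center (0, -9/20), radius 1/60
input u1: applying the 2 nested substitutions gives center (-1/20, -11/20), radius 1/50
input u3: applying the 1 nested substitution gives center (1/4, 1/2), radius 1/10

u1: center (-1/20, -11/20), radius 1/50; u2: center (0, -9/20), radius 1/60; u3: center (1/4, 1/2), radius 1/10


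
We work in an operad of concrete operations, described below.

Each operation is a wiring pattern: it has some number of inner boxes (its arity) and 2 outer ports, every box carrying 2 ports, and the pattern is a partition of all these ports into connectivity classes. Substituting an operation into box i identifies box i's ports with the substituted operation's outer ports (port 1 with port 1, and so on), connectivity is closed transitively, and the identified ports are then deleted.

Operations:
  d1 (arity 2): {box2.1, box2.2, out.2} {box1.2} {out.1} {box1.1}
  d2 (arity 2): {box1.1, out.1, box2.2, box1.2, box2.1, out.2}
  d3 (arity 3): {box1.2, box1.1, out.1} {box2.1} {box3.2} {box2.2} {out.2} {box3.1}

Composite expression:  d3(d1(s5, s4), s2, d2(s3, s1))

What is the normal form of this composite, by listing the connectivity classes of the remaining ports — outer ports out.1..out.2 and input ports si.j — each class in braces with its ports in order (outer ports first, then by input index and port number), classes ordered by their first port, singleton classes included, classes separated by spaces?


{out.1, s4.1, s4.2} {out.2} {s1.1, s1.2, s3.1, s3.2} {s2.1} {s2.2} {s5.1} {s5.2}

After gluing at d3, chains via deleted ports link the s-ports.
d1 over (s5, s4) gives {out.1} {out.2, s4.1, s4.2} {s5.1} {s5.2}, out.j being that stage's outer ports
d2 over (s3, s1) gives {out.1, out.2, s1.1, s1.2, s3.1, s3.2}, out.j being that stage's outer ports
d3 over (s5, s4, s2, s3, s1) gives {out.1, s4.1, s4.2} {out.2} {s1.1, s1.2, s3.1, s3.2} {s2.1} {s2.2} {s5.1} {s5.2}, out.j being that stage's outer ports


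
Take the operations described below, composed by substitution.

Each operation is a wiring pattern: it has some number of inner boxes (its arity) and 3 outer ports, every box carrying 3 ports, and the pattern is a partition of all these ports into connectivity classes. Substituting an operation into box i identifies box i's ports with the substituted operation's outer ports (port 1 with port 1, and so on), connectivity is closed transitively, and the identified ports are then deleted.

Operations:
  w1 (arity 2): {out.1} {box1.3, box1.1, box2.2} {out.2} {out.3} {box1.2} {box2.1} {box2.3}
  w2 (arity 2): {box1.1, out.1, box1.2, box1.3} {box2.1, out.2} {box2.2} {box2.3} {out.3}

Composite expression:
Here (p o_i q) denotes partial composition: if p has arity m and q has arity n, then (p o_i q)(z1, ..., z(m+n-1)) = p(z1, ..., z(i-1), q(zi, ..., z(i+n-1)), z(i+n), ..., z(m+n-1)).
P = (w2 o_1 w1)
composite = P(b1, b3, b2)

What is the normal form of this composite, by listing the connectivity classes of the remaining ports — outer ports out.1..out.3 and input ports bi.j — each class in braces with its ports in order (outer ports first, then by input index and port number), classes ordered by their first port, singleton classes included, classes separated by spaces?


{out.1} {out.2, b2.1} {out.3} {b1.1, b1.3, b3.2} {b1.2} {b2.2} {b2.3} {b3.1} {b3.3}

After gluing at w2, chains via deleted ports link the b-ports.
the subtree at w1 composes to {out.1} {out.2} {out.3} {b1.1, b1.3, b3.2} {b1.2} {b3.1} {b3.3} on (b1, b3); out.j = own outer ports
the subtree at w2 composes to {out.1} {out.2, b2.1} {out.3} {b1.1, b1.3, b3.2} {b1.2} {b2.2} {b2.3} {b3.1} {b3.3} on (b1, b3, b2); out.j = own outer ports


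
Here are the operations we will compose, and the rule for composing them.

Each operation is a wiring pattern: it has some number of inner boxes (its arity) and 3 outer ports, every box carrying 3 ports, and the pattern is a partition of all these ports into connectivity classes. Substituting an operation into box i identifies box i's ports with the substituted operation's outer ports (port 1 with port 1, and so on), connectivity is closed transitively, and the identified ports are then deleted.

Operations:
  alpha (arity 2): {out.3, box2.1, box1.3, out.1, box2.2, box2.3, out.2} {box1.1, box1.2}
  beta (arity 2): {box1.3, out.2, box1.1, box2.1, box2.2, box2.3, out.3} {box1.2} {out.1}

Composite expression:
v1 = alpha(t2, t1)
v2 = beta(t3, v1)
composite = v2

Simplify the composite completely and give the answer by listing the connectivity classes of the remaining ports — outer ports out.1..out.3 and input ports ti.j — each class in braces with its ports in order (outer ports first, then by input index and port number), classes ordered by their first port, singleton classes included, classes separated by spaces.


{out.1} {out.2, out.3, t1.1, t1.2, t1.3, t2.3, t3.1, t3.3} {t2.1, t2.2} {t3.2}


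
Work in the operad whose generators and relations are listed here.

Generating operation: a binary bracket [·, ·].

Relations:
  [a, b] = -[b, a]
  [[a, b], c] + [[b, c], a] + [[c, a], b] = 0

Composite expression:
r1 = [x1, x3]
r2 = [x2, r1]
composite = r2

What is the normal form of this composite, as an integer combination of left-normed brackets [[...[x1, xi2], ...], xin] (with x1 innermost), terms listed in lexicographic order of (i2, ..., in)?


-[[x1, x3], x2]

Skip Jacobi rewriting: expand, keep x1-initial words, read off terms.
Composite bracket: [x2, [x1, x3]]
The bracket unfolds into 4 signed words via [a, b] = ab - ba (2^2 = 4).
Collect the words opening with x1:
  the word x1x3x2 carries sign -1 and contributes -[[x1, x3], x2]


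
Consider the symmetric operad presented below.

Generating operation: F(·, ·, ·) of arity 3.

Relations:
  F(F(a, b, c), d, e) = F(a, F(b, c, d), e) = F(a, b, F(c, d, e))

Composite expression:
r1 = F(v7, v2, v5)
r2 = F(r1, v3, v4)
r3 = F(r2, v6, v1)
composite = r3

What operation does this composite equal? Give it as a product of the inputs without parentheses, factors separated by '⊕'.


v7 ⊕ v2 ⊕ v5 ⊕ v3 ⊕ v4 ⊕ v6 ⊕ v1

Key point: F is associative — brackets drop, the v-order remains.
F(v7, v2, v5) flattens to v7 ⊕ v2 ⊕ v5
F(F(v7, v2, v5), v3, v4) flattens to v7 ⊕ v2 ⊕ v5 ⊕ v3 ⊕ v4
F(F(F(v7, v2, v5), v3, v4), v6, v1) flattens to v7 ⊕ v2 ⊕ v5 ⊕ v3 ⊕ v4 ⊕ v6 ⊕ v1


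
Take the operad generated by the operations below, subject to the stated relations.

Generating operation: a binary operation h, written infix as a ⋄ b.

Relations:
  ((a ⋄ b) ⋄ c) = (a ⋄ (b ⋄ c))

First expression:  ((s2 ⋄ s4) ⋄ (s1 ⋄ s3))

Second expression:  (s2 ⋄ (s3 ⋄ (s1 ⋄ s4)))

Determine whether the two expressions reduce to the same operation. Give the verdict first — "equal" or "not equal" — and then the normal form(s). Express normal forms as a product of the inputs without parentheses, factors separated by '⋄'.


not equal; the first gives s2 ⋄ s4 ⋄ s1 ⋄ s3 and the second s2 ⋄ s3 ⋄ s1 ⋄ s4

The first expression, normalized: s2 ⋄ s4 ⋄ s1 ⋄ s3
The second expression, normalized: s2 ⋄ s3 ⋄ s1 ⋄ s4
Different reductions; not equal.


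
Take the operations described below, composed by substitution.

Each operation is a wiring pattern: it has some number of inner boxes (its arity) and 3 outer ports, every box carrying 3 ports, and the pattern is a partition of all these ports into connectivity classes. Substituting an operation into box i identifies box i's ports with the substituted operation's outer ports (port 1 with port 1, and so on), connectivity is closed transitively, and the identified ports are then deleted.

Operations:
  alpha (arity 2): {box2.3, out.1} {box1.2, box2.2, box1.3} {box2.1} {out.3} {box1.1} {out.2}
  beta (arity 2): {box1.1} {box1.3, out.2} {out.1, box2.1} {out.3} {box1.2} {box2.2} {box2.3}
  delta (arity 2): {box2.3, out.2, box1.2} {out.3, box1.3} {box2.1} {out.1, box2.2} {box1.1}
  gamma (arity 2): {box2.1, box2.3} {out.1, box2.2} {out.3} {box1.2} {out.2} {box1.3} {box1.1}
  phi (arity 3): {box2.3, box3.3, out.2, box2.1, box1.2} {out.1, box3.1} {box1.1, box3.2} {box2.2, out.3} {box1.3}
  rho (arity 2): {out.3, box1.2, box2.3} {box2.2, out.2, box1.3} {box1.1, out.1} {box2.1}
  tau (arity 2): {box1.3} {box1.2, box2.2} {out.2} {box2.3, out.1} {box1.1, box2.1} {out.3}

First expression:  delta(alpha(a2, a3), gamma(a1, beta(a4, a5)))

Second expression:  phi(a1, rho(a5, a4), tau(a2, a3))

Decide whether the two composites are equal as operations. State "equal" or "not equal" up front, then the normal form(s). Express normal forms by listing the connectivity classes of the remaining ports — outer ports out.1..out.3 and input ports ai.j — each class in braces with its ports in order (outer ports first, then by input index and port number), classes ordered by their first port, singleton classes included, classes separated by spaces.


not equal; first: {out.1} {out.2} {out.3} {a1.1} {a1.2} {a1.3} {a2.1} {a2.2, a2.3, a3.2} {a3.1} {a3.3} {a4.1} {a4.2} {a4.3} {a5.1} {a5.2} {a5.3}; second: {out.1, a3.3} {out.2, a1.2, a4.3, a5.1, a5.2} {out.3, a4.2, a5.3} {a1.1} {a1.3} {a2.1, a3.1} {a2.2, a3.2} {a2.3} {a4.1}

In normal form, the first expression is {out.1} {out.2} {out.3} {a1.1} {a1.2} {a1.3} {a2.1} {a2.2, a2.3, a3.2} {a3.1} {a3.3} {a4.1} {a4.2} {a4.3} {a5.1} {a5.2} {a5.3}
In normal form, the second expression is {out.1, a3.3} {out.2, a1.2, a4.3, a5.1, a5.2} {out.3, a4.2, a5.3} {a1.1} {a1.3} {a2.1, a3.1} {a2.2, a3.2} {a2.3} {a4.1}
They disagree, so not equal.


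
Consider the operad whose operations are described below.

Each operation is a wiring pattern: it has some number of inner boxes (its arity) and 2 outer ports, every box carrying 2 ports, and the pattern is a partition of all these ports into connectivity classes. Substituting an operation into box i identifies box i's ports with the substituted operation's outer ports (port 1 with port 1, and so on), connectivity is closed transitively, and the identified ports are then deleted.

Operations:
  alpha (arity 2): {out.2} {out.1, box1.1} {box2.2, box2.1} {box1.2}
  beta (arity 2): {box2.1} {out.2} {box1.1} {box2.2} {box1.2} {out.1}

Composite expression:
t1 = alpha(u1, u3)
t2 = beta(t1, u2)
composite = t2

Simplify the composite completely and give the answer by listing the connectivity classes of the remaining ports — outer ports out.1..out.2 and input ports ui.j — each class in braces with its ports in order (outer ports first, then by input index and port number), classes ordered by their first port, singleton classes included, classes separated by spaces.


Connectivity passes through glued beta-boundaries; trace each wire chain.
through alpha, on inputs (u1, u3): {out.1, u1.1} {out.2} {u1.2} {u3.1, u3.2} (out.j = stage outer ports)
through beta, on inputs (u1, u3, u2): {out.1} {out.2} {u1.1} {u1.2} {u2.1} {u2.2} {u3.1, u3.2} (out.j = stage outer ports)

{out.1} {out.2} {u1.1} {u1.2} {u2.1} {u2.2} {u3.1, u3.2}


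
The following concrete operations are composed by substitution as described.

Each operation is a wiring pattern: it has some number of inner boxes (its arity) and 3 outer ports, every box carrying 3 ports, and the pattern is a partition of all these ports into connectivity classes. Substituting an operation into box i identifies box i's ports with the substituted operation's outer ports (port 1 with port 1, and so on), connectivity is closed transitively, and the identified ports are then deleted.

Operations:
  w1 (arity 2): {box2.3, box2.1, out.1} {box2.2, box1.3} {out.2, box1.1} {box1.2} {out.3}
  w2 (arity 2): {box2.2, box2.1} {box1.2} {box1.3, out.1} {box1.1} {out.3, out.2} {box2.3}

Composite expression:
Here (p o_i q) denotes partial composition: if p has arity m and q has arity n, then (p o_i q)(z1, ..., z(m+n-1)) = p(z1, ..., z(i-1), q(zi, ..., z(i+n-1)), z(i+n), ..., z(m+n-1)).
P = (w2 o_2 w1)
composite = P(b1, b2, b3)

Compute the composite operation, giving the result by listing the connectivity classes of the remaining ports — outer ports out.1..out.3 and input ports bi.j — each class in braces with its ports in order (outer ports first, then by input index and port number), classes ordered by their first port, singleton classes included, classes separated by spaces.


{out.1, b1.3} {out.2, out.3} {b1.1} {b1.2} {b2.1, b3.1, b3.3} {b2.2} {b2.3, b3.2}

Substituting into w2 glues patterns; closure does the rest.
stage w1: inputs (b2, b3), connectivity {out.1, b3.1, b3.3} {out.2, b2.1} {out.3} {b2.2} {b2.3, b3.2}, out.j its boundary
stage w2: inputs (b1, b2, b3), connectivity {out.1, b1.3} {out.2, out.3} {b1.1} {b1.2} {b2.1, b3.1, b3.3} {b2.2} {b2.3, b3.2}, out.j its boundary
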